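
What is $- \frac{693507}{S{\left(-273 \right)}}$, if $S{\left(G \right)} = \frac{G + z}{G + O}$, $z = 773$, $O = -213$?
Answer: $\frac{168522201}{250} \approx 6.7409 \cdot 10^{5}$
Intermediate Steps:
$S{\left(G \right)} = \frac{773 + G}{-213 + G}$ ($S{\left(G \right)} = \frac{G + 773}{G - 213} = \frac{773 + G}{-213 + G}$)
$- \frac{693507}{S{\left(-273 \right)}} = - \frac{693507}{\frac{1}{-213 - 273} \left(773 - 273\right)} = - \frac{693507}{\frac{1}{-486} \cdot 500} = - \frac{693507}{\left(- \frac{1}{486}\right) 500} = - \frac{693507}{- \frac{250}{243}} = \left(-693507\right) \left(- \frac{243}{250}\right) = \frac{168522201}{250}$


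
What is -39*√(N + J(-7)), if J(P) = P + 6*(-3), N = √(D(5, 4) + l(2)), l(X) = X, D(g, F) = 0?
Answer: -39*I*√(25 - √2) ≈ -189.4*I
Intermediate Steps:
N = √2 (N = √(0 + 2) = √2 ≈ 1.4142)
J(P) = -18 + P (J(P) = P - 18 = -18 + P)
-39*√(N + J(-7)) = -39*√(√2 + (-18 - 7)) = -39*√(√2 - 25) = -39*√(-25 + √2)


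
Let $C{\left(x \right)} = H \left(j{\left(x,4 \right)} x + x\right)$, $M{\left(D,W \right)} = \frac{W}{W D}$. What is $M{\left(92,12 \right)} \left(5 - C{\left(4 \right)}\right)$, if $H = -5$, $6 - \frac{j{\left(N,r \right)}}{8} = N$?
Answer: $\frac{15}{4} \approx 3.75$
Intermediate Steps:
$j{\left(N,r \right)} = 48 - 8 N$
$M{\left(D,W \right)} = \frac{1}{D}$ ($M{\left(D,W \right)} = \frac{W}{D W} = W \frac{1}{D W} = \frac{1}{D}$)
$C{\left(x \right)} = - 5 x - 5 x \left(48 - 8 x\right)$ ($C{\left(x \right)} = - 5 \left(\left(48 - 8 x\right) x + x\right) = - 5 \left(x \left(48 - 8 x\right) + x\right) = - 5 \left(x + x \left(48 - 8 x\right)\right) = - 5 x - 5 x \left(48 - 8 x\right)$)
$M{\left(92,12 \right)} \left(5 - C{\left(4 \right)}\right) = \frac{5 - 5 \cdot 4 \left(-49 + 8 \cdot 4\right)}{92} = \frac{5 - 5 \cdot 4 \left(-49 + 32\right)}{92} = \frac{5 - 5 \cdot 4 \left(-17\right)}{92} = \frac{5 - -340}{92} = \frac{5 + 340}{92} = \frac{1}{92} \cdot 345 = \frac{15}{4}$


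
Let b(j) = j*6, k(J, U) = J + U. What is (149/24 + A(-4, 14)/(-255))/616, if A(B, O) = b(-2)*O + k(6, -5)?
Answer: 4667/418880 ≈ 0.011142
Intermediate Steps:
b(j) = 6*j
A(B, O) = 1 - 12*O (A(B, O) = (6*(-2))*O + (6 - 5) = -12*O + 1 = 1 - 12*O)
(149/24 + A(-4, 14)/(-255))/616 = (149/24 + (1 - 12*14)/(-255))/616 = (149*(1/24) + (1 - 168)*(-1/255))*(1/616) = (149/24 - 167*(-1/255))*(1/616) = (149/24 + 167/255)*(1/616) = (4667/680)*(1/616) = 4667/418880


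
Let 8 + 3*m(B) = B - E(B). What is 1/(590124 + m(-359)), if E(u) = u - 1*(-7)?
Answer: 1/590119 ≈ 1.6946e-6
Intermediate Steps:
E(u) = 7 + u (E(u) = u + 7 = 7 + u)
m(B) = -5 (m(B) = -8/3 + (B - (7 + B))/3 = -8/3 + (B + (-7 - B))/3 = -8/3 + (⅓)*(-7) = -8/3 - 7/3 = -5)
1/(590124 + m(-359)) = 1/(590124 - 5) = 1/590119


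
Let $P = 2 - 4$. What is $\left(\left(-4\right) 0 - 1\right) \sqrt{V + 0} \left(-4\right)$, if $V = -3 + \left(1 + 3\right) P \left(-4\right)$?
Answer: $4 \sqrt{29} \approx 21.541$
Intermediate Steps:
$P = -2$
$V = 29$ ($V = -3 + \left(1 + 3\right) \left(-2\right) \left(-4\right) = -3 + 4 \left(-2\right) \left(-4\right) = -3 - -32 = -3 + 32 = 29$)
$\left(\left(-4\right) 0 - 1\right) \sqrt{V + 0} \left(-4\right) = \left(\left(-4\right) 0 - 1\right) \sqrt{29 + 0} \left(-4\right) = \left(0 - 1\right) \sqrt{29} \left(-4\right) = - \sqrt{29} \left(-4\right) = 4 \sqrt{29}$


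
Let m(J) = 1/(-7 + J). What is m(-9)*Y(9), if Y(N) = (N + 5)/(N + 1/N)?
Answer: -63/656 ≈ -0.096037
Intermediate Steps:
Y(N) = (5 + N)/(N + 1/N)
m(-9)*Y(9) = (9*(5 + 9)/(1 + 9²))/(-7 - 9) = (9*14/(1 + 81))/(-16) = -9*14/(16*82) = -1/16*63/41 = -63/656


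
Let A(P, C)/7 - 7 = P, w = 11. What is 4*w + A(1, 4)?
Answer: 100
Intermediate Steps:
A(P, C) = 49 + 7*P
4*w + A(1, 4) = 4*11 + (49 + 7*1) = 44 + (49 + 7) = 44 + 56 = 100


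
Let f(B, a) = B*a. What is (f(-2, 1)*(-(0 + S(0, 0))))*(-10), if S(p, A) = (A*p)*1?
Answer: 0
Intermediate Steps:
S(p, A) = A*p
(f(-2, 1)*(-(0 + S(0, 0))))*(-10) = ((-2*1)*(-(0 + 0*0)))*(-10) = -(-2)*(0 + 0)*(-10) = -(-2)*0*(-10) = -2*0*(-10) = 0*(-10) = 0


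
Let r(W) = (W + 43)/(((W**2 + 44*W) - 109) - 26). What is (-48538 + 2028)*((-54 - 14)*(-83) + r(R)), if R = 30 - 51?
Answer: -81112742350/309 ≈ -2.6250e+8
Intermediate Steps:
R = -21
r(W) = (43 + W)/(-135 + W**2 + 44*W) (r(W) = (43 + W)/((-109 + W**2 + 44*W) - 26) = (43 + W)/(-135 + W**2 + 44*W))
(-48538 + 2028)*((-54 - 14)*(-83) + r(R)) = (-48538 + 2028)*((-54 - 14)*(-83) + (43 - 21)/(-135 + (-21)**2 + 44*(-21))) = -46510*(-68*(-83) + 22/(-135 + 441 - 924)) = -46510*(5644 + 22/(-618)) = -46510*(5644 - 1/618*22) = -46510*(5644 - 11/309) = -46510*1743985/309 = -81112742350/309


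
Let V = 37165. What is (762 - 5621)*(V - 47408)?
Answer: 49770737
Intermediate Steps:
(762 - 5621)*(V - 47408) = (762 - 5621)*(37165 - 47408) = -4859*(-10243) = 49770737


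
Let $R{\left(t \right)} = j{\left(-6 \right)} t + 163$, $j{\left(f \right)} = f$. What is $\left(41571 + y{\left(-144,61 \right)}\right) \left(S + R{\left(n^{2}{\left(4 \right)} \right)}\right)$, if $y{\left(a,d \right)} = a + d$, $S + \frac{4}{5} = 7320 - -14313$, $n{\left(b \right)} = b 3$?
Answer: $\frac{4341968128}{5} \approx 8.6839 \cdot 10^{8}$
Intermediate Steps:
$n{\left(b \right)} = 3 b$
$S = \frac{108161}{5}$ ($S = - \frac{4}{5} + \left(7320 - -14313\right) = - \frac{4}{5} + \left(7320 + 14313\right) = - \frac{4}{5} + 21633 = \frac{108161}{5} \approx 21632.0$)
$R{\left(t \right)} = 163 - 6 t$ ($R{\left(t \right)} = - 6 t + 163 = 163 - 6 t$)
$\left(41571 + y{\left(-144,61 \right)}\right) \left(S + R{\left(n^{2}{\left(4 \right)} \right)}\right) = \left(41571 + \left(-144 + 61\right)\right) \left(\frac{108161}{5} + \left(163 - 6 \left(3 \cdot 4\right)^{2}\right)\right) = \left(41571 - 83\right) \left(\frac{108161}{5} + \left(163 - 6 \cdot 12^{2}\right)\right) = 41488 \left(\frac{108161}{5} + \left(163 - 864\right)\right) = 41488 \left(\frac{108161}{5} - 701\right) = 41488 \cdot \frac{104656}{5} = \frac{4341968128}{5}$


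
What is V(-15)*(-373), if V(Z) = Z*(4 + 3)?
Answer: 39165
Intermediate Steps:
V(Z) = 7*Z (V(Z) = Z*7 = 7*Z)
V(-15)*(-373) = (7*(-15))*(-373) = -105*(-373) = 39165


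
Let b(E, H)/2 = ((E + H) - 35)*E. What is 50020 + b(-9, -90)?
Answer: 52432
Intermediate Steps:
b(E, H) = 2*E*(-35 + E + H) (b(E, H) = 2*(((E + H) - 35)*E) = 2*((-35 + E + H)*E) = 2*(E*(-35 + E + H)) = 2*E*(-35 + E + H))
50020 + b(-9, -90) = 50020 + 2*(-9)*(-35 - 9 - 90) = 50020 + 2*(-9)*(-134) = 50020 + 2412 = 52432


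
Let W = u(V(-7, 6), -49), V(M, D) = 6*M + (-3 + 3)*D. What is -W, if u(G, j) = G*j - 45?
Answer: -2013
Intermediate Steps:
V(M, D) = 6*M (V(M, D) = 6*M + 0*D = 6*M + 0 = 6*M)
u(G, j) = -45 + G*j
W = 2013 (W = -45 + (6*(-7))*(-49) = -45 - 42*(-49) = -45 + 2058 = 2013)
-W = -1*2013 = -2013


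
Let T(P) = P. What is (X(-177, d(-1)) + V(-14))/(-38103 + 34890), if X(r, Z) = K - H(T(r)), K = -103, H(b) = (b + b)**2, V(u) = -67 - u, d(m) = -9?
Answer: 41824/1071 ≈ 39.051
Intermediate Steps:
H(b) = 4*b**2 (H(b) = (2*b)**2 = 4*b**2)
X(r, Z) = -103 - 4*r**2
(X(-177, d(-1)) + V(-14))/(-38103 + 34890) = ((-103 - 4*(-177)**2) + (-67 - 1*(-14)))/(-38103 + 34890) = ((-103 - 4*31329) + (-67 + 14))/(-3213) = ((-103 - 125316) - 53)*(-1/3213) = (-125419 - 53)*(-1/3213) = -125472*(-1/3213) = 41824/1071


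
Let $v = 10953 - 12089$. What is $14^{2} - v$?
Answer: $1332$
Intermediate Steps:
$v = -1136$ ($v = 10953 - 12089 = -1136$)
$14^{2} - v = 14^{2} - -1136 = 196 + 1136 = 1332$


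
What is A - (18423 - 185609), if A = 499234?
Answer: 666420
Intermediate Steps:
A - (18423 - 185609) = 499234 - (18423 - 185609) = 499234 - 1*(-167186) = 499234 + 167186 = 666420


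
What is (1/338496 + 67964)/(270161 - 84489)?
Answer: 23005542145/62849229312 ≈ 0.36604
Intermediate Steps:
(1/338496 + 67964)/(270161 - 84489) = (1/338496 + 67964)/185672 = (23005542145/338496)*(1/185672) = 23005542145/62849229312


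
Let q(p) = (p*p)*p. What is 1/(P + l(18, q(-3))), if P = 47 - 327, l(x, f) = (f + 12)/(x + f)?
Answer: -3/835 ≈ -0.0035928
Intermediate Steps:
q(p) = p³ (q(p) = p²*p = p³)
l(x, f) = (12 + f)/(f + x)
P = -280
1/(P + l(18, q(-3))) = 1/(-280 + (12 + (-3)³)/((-3)³ + 18)) = 1/(-280 + (12 - 27)/(-27 + 18)) = 1/(-280 - 15/(-9)) = 1/(-280 - ⅑*(-15)) = 1/(-280 + 5/3) = 1/(-835/3) = -3/835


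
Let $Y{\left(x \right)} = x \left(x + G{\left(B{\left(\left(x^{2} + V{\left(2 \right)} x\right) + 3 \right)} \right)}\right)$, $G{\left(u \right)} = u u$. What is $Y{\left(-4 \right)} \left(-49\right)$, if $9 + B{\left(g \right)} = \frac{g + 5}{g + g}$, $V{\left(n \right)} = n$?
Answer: $\frac{1528212}{121} \approx 12630.0$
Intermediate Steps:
$B{\left(g \right)} = -9 + \frac{5 + g}{2 g}$ ($B{\left(g \right)} = -9 + \frac{g + 5}{g + g} = -9 + \frac{5 + g}{2 g}$)
$G{\left(u \right)} = u^{2}$
$Y{\left(x \right)} = x \left(x + \frac{\left(-46 - 34 x - 17 x^{2}\right)^{2}}{4 \left(3 + x^{2} + 2 x\right)^{2}}\right)$ ($Y{\left(x \right)} = x \left(x + \left(\frac{5 - 17 \left(\left(x^{2} + 2 x\right) + 3\right)}{2 \left(\left(x^{2} + 2 x\right) + 3\right)}\right)^{2}\right) = x \left(x + \left(\frac{5 - 17 \left(3 + x^{2} + 2 x\right)}{2 \left(3 + x^{2} + 2 x\right)}\right)^{2}\right) = x \left(x + \left(\frac{5 - \left(51 + 17 x^{2} + 34 x\right)}{2 \left(3 + x^{2} + 2 x\right)}\right)^{2}\right) = x \left(x + \left(\frac{-46 - 34 x - 17 x^{2}}{2 \left(3 + x^{2} + 2 x\right)}\right)^{2}\right) = x \left(x + \frac{\left(-46 - 34 x - 17 x^{2}\right)^{2}}{4 \left(3 + x^{2} + 2 x\right)^{2}}\right)$)
$Y{\left(-4 \right)} \left(-49\right) = \left(\left(-4\right)^{2} + \frac{1}{4} \left(-4\right) \frac{1}{\left(3 + \left(-4\right)^{2} + 2 \left(-4\right)\right)^{2}} \left(46 + 17 \left(-4\right)^{2} + 34 \left(-4\right)\right)^{2}\right) \left(-49\right) = \left(16 + \frac{1}{4} \left(-4\right) \frac{1}{\left(3 + 16 - 8\right)^{2}} \left(46 + 17 \cdot 16 - 136\right)^{2}\right) \left(-49\right) = \left(16 + \frac{1}{4} \left(-4\right) \frac{1}{121} \left(46 + 272 - 136\right)^{2}\right) \left(-49\right) = \left(16 + \frac{1}{4} \left(-4\right) \frac{1}{121} \cdot 182^{2}\right) \left(-49\right) = \left(16 + \frac{1}{4} \left(-4\right) \frac{1}{121} \cdot 33124\right) \left(-49\right) = \left(16 - \frac{33124}{121}\right) \left(-49\right) = \left(- \frac{31188}{121}\right) \left(-49\right) = \frac{1528212}{121}$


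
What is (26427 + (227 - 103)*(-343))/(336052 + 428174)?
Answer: -16105/764226 ≈ -0.021074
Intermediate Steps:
(26427 + (227 - 103)*(-343))/(336052 + 428174) = (26427 + 124*(-343))/764226 = (26427 - 42532)*(1/764226) = -16105*1/764226 = -16105/764226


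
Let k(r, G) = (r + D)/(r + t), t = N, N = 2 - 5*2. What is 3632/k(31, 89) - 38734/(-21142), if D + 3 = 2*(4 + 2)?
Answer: 110479217/52855 ≈ 2090.2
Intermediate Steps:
N = -8 (N = 2 - 10 = -8)
t = -8
D = 9 (D = -3 + 2*(4 + 2) = -3 + 2*6 = -3 + 12 = 9)
k(r, G) = (9 + r)/(-8 + r) (k(r, G) = (r + 9)/(r - 8) = (9 + r)/(-8 + r))
3632/k(31, 89) - 38734/(-21142) = 3632/(((9 + 31)/(-8 + 31))) - 38734/(-21142) = 3632/((40/23)) - 38734*(-1/21142) = 3632/(((1/23)*40)) + 19367/10571 = 3632/(40/23) + 19367/10571 = 3632*(23/40) + 19367/10571 = 10442/5 + 19367/10571 = 110479217/52855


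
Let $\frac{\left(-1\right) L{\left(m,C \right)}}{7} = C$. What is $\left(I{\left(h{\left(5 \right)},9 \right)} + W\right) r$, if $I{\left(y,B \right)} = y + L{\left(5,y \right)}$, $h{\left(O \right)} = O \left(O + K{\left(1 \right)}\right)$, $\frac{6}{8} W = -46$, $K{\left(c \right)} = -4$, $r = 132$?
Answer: $-12056$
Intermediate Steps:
$L{\left(m,C \right)} = - 7 C$
$W = - \frac{184}{3}$ ($W = \frac{4}{3} \left(-46\right) = - \frac{184}{3} \approx -61.333$)
$h{\left(O \right)} = O \left(-4 + O\right)$ ($h{\left(O \right)} = O \left(O - 4\right) = O \left(-4 + O\right)$)
$I{\left(y,B \right)} = - 6 y$ ($I{\left(y,B \right)} = y - 7 y = - 6 y$)
$\left(I{\left(h{\left(5 \right)},9 \right)} + W\right) r = \left(- 6 \cdot 5 \left(-4 + 5\right) - \frac{184}{3}\right) 132 = \left(- 6 \cdot 5 \cdot 1 - \frac{184}{3}\right) 132 = \left(\left(-6\right) 5 - \frac{184}{3}\right) 132 = \left(-30 - \frac{184}{3}\right) 132 = \left(- \frac{274}{3}\right) 132 = -12056$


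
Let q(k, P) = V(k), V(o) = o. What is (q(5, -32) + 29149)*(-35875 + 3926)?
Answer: -931441146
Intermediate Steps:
q(k, P) = k
(q(5, -32) + 29149)*(-35875 + 3926) = (5 + 29149)*(-35875 + 3926) = 29154*(-31949) = -931441146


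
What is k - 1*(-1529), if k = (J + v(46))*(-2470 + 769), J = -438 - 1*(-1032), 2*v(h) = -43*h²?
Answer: 76376429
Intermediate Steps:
v(h) = -43*h²/2 (v(h) = (-43*h²)/2 = -43*h²/2)
J = 594 (J = -438 + 1032 = 594)
k = 76374900 (k = (594 - 43/2*46²)*(-2470 + 769) = (594 - 43/2*2116)*(-1701) = (594 - 45494)*(-1701) = -44900*(-1701) = 76374900)
k - 1*(-1529) = 76374900 - 1*(-1529) = 76374900 + 1529 = 76376429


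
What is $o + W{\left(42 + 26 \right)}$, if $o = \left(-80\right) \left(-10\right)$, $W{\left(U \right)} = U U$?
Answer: $5424$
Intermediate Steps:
$W{\left(U \right)} = U^{2}$
$o = 800$
$o + W{\left(42 + 26 \right)} = 800 + \left(42 + 26\right)^{2} = 800 + 68^{2} = 800 + 4624 = 5424$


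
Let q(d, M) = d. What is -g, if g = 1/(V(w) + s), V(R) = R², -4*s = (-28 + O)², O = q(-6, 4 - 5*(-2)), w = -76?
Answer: -1/5487 ≈ -0.00018225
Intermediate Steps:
O = -6
s = -289 (s = -(-28 - 6)²/4 = -¼*(-34)² = -¼*1156 = -289)
g = 1/5487 (g = 1/((-76)² - 289) = 1/(5776 - 289) = 1/5487 ≈ 0.00018225)
-g = -1*1/5487 = -1/5487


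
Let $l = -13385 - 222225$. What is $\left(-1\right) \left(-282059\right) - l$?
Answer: $517669$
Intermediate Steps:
$l = -235610$
$\left(-1\right) \left(-282059\right) - l = \left(-1\right) \left(-282059\right) - -235610 = 282059 + 235610 = 517669$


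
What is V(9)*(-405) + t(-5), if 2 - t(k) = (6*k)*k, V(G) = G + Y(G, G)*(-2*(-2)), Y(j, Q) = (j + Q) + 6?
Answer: -42673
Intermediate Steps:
Y(j, Q) = 6 + Q + j (Y(j, Q) = (Q + j) + 6 = 6 + Q + j)
V(G) = 24 + 9*G (V(G) = G + (6 + G + G)*(-2*(-2)) = G + (6 + 2*G)*4 = G + (24 + 8*G) = 24 + 9*G)
t(k) = 2 - 6*k² (t(k) = 2 - 6*k*k = 2 - 6*k²)
V(9)*(-405) + t(-5) = (24 + 9*9)*(-405) + (2 - 6*(-5)²) = (24 + 81)*(-405) + (2 - 6*25) = 105*(-405) + (2 - 150) = -42525 - 148 = -42673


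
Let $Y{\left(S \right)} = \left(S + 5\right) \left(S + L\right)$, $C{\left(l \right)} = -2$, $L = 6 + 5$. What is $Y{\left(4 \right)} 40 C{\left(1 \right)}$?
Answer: $-10800$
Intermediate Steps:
$L = 11$
$Y{\left(S \right)} = \left(5 + S\right) \left(11 + S\right)$ ($Y{\left(S \right)} = \left(S + 5\right) \left(S + 11\right) = \left(5 + S\right) \left(11 + S\right)$)
$Y{\left(4 \right)} 40 C{\left(1 \right)} = \left(55 + 4^{2} + 16 \cdot 4\right) 40 \left(-2\right) = \left(55 + 16 + 64\right) 40 \left(-2\right) = 135 \cdot 40 \left(-2\right) = 5400 \left(-2\right) = -10800$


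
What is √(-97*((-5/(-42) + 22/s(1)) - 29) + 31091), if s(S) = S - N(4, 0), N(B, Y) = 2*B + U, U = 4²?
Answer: √31713525942/966 ≈ 184.35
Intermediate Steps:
U = 16
N(B, Y) = 16 + 2*B (N(B, Y) = 2*B + 16 = 16 + 2*B)
s(S) = -24 + S (s(S) = S - (16 + 2*4) = S - (16 + 8) = S - 1*24 = S - 24 = -24 + S)
√(-97*((-5/(-42) + 22/s(1)) - 29) + 31091) = √(-97*((-5/(-42) + 22/(-24 + 1)) - 29) + 31091) = √(-97*((-5*(-1/42) + 22/(-23)) - 29) + 31091) = √(-97*((5/42 + 22*(-1/23)) - 29) + 31091) = √(-97*((5/42 - 22/23) - 29) + 31091) = √(-97*(-809/966 - 29) + 31091) = √(-97*(-28823/966) + 31091) = √(2795831/966 + 31091) = √(32829737/966) = √31713525942/966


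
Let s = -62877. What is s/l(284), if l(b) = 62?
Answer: -62877/62 ≈ -1014.1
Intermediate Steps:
s/l(284) = -62877/62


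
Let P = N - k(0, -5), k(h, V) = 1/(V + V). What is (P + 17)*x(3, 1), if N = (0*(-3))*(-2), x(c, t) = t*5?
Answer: 171/2 ≈ 85.500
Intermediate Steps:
k(h, V) = 1/(2*V)
x(c, t) = 5*t
N = 0 (N = 0*(-2) = 0)
P = ⅒ (P = 0 - 1/(2*(-5)) = 0 - (-1)/(2*5) = 0 - 1*(-⅒) = 0 + ⅒ = ⅒ ≈ 0.10000)
(P + 17)*x(3, 1) = (⅒ + 17)*(5*1) = (171/10)*5 = 171/2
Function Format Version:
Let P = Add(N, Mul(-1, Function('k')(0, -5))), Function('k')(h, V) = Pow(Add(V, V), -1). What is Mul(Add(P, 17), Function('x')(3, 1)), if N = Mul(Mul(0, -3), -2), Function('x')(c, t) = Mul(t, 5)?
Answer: Rational(171, 2) ≈ 85.500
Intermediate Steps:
Function('k')(h, V) = Mul(Rational(1, 2), Pow(V, -1)) (Function('k')(h, V) = Pow(Mul(2, V), -1) = Mul(Rational(1, 2), Pow(V, -1)))
Function('x')(c, t) = Mul(5, t)
N = 0 (N = Mul(0, -2) = 0)
P = Rational(1, 10) (P = Add(0, Mul(-1, Mul(Rational(1, 2), Pow(-5, -1)))) = Add(0, Mul(-1, Mul(Rational(1, 2), Rational(-1, 5)))) = Add(0, Mul(-1, Rational(-1, 10))) = Add(0, Rational(1, 10)) = Rational(1, 10) ≈ 0.10000)
Mul(Add(P, 17), Function('x')(3, 1)) = Mul(Add(Rational(1, 10), 17), Mul(5, 1)) = Mul(Rational(171, 10), 5) = Rational(171, 2)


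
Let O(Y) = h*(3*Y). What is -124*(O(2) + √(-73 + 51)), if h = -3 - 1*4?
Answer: 5208 - 124*I*√22 ≈ 5208.0 - 581.61*I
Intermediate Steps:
h = -7 (h = -3 - 4 = -7)
O(Y) = -21*Y
-124*(O(2) + √(-73 + 51)) = -124*(-21*2 + √(-73 + 51)) = -124*(-42 + √(-22)) = -124*(-42 + I*√22) = 5208 - 124*I*√22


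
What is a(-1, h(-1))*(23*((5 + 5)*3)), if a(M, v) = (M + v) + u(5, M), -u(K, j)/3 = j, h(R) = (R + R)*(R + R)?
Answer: 4140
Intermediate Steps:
h(R) = 4*R² (h(R) = (2*R)*(2*R) = 4*R²)
u(K, j) = -3*j
a(M, v) = v - 2*M (a(M, v) = (M + v) - 3*M = v - 2*M)
a(-1, h(-1))*(23*((5 + 5)*3)) = (4*(-1)² - 2*(-1))*(23*((5 + 5)*3)) = (4*1 + 2)*(23*(10*3)) = (4 + 2)*(23*30) = 6*690 = 4140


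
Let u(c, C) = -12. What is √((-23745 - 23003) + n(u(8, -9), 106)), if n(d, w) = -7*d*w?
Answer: 2*I*√9461 ≈ 194.54*I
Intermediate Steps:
n(d, w) = -7*d*w
√((-23745 - 23003) + n(u(8, -9), 106)) = √((-23745 - 23003) - 7*(-12)*106) = √(-46748 + 8904) = √(-37844) = 2*I*√9461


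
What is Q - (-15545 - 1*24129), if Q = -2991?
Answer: 36683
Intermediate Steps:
Q - (-15545 - 1*24129) = -2991 - (-15545 - 1*24129) = -2991 - (-15545 - 24129) = -2991 - 1*(-39674) = -2991 + 39674 = 36683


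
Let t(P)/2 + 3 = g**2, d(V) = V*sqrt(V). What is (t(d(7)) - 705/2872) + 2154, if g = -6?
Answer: 6375135/2872 ≈ 2219.8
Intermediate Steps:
d(V) = V**(3/2)
t(P) = 66 (t(P) = -6 + 2*(-6)**2 = -6 + 2*36 = -6 + 72 = 66)
(t(d(7)) - 705/2872) + 2154 = (66 - 705/2872) + 2154 = 188847/2872 + 2154 = 6375135/2872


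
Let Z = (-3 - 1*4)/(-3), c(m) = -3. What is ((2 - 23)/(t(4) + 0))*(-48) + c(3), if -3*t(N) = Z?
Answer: -1299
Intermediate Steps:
Z = 7/3 (Z = (-3 - 4)*(-⅓) = -7*(-⅓) = 7/3 ≈ 2.3333)
t(N) = -7/9 (t(N) = -⅓*7/3 = -7/9)
((2 - 23)/(t(4) + 0))*(-48) + c(3) = ((2 - 23)/(-7/9 + 0))*(-48) - 3 = -21/(-7/9)*(-48) - 3 = -21*(-9/7)*(-48) - 3 = 27*(-48) - 3 = -1296 - 3 = -1299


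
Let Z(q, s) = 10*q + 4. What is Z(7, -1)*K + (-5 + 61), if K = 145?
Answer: 10786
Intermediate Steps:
Z(q, s) = 4 + 10*q
Z(7, -1)*K + (-5 + 61) = (4 + 10*7)*145 + (-5 + 61) = (4 + 70)*145 + 56 = 74*145 + 56 = 10730 + 56 = 10786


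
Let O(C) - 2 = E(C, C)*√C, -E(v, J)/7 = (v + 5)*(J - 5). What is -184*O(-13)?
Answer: -368 + 185472*I*√13 ≈ -368.0 + 6.6873e+5*I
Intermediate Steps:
E(v, J) = -7*(-5 + J)*(5 + v) (E(v, J) = -7*(v + 5)*(J - 5) = -7*(5 + v)*(-5 + J) = -7*(-5 + J)*(5 + v))
O(C) = 2 + √C*(175 - 7*C²) (O(C) = 2 + (175 - 35*C + 35*C - 7*C*C)*√C = 2 + (175 - 35*C + 35*C - 7*C²)*√C = 2 + (175 - 7*C²)*√C = 2 + √C*(175 - 7*C²))
-184*O(-13) = -184*(2 + 7*√(-13)*(25 - 1*(-13)²)) = -184*(2 + 7*(I*√13)*(25 - 1*169)) = -184*(2 + 7*(I*√13)*(25 - 169)) = -184*(2 + 7*(I*√13)*(-144)) = -184*(2 - 1008*I*√13) = -368 + 185472*I*√13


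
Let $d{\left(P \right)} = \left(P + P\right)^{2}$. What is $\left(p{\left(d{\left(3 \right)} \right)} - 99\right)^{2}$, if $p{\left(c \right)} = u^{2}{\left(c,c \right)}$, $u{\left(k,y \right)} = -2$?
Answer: $9025$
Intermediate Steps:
$d{\left(P \right)} = 4 P^{2}$ ($d{\left(P \right)} = \left(2 P\right)^{2} = 4 P^{2}$)
$p{\left(c \right)} = 4$ ($p{\left(c \right)} = \left(-2\right)^{2} = 4$)
$\left(p{\left(d{\left(3 \right)} \right)} - 99\right)^{2} = \left(4 - 99\right)^{2} = \left(-95\right)^{2} = 9025$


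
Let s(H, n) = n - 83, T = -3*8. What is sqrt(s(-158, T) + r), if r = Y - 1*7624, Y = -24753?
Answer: 2*I*sqrt(8121) ≈ 180.23*I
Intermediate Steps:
T = -24
s(H, n) = -83 + n
r = -32377 (r = -24753 - 1*7624 = -24753 - 7624 = -32377)
sqrt(s(-158, T) + r) = sqrt((-83 - 24) - 32377) = sqrt(-107 - 32377) = sqrt(-32484) = 2*I*sqrt(8121)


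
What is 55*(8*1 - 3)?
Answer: 275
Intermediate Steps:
55*(8*1 - 3) = 55*(8 - 3) = 55*5 = 275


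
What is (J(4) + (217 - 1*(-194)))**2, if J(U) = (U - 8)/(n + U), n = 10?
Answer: 8265625/49 ≈ 1.6869e+5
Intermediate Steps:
J(U) = (-8 + U)/(10 + U) (J(U) = (U - 8)/(10 + U) = (-8 + U)/(10 + U))
(J(4) + (217 - 1*(-194)))**2 = ((-8 + 4)/(10 + 4) + (217 - 1*(-194)))**2 = (-4/14 + (217 + 194))**2 = ((1/14)*(-4) + 411)**2 = (-2/7 + 411)**2 = (2875/7)**2 = 8265625/49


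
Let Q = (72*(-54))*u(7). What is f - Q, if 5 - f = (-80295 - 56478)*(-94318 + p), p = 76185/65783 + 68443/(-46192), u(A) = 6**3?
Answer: -39196619583803262113/3038648336 ≈ -1.2899e+10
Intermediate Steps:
u(A) = 216
p = -983248349/3038648336 (p = 76185*(1/65783) + 68443*(-1/46192) = 76185/65783 - 68443/46192 = -983248349/3038648336 ≈ -0.32358)
Q = -839808 (Q = (72*(-54))*216 = -3888*216 = -839808)
f = -39199171464985021601/3038648336 (f = 5 - (-80295 - 56478)*(-94318 - 983248349/3038648336) = 5 - (-136773)*(-286600217003197)/3038648336 = 5 - 1*39199171480178263281/3038648336 = 5 - 39199171480178263281/3038648336 = -39199171464985021601/3038648336 ≈ -1.2900e+10)
f - Q = -39199171464985021601/3038648336 - 1*(-839808) = -39199171464985021601/3038648336 + 839808 = -39196619583803262113/3038648336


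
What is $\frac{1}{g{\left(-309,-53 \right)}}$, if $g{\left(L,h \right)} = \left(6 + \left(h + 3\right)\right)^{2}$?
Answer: $\frac{1}{1936} \approx 0.00051653$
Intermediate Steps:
$g{\left(L,h \right)} = \left(9 + h\right)^{2}$ ($g{\left(L,h \right)} = \left(6 + \left(3 + h\right)\right)^{2} = \left(9 + h\right)^{2}$)
$\frac{1}{g{\left(-309,-53 \right)}} = \frac{1}{\left(9 - 53\right)^{2}} = \frac{1}{\left(-44\right)^{2}} = \frac{1}{1936}$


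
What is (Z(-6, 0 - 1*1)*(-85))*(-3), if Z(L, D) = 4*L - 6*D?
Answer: -4590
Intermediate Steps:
Z(L, D) = -6*D + 4*L
(Z(-6, 0 - 1*1)*(-85))*(-3) = ((-6*(0 - 1*1) + 4*(-6))*(-85))*(-3) = ((-6*(0 - 1) - 24)*(-85))*(-3) = ((-6*(-1) - 24)*(-85))*(-3) = ((6 - 24)*(-85))*(-3) = -18*(-85)*(-3) = 1530*(-3) = -4590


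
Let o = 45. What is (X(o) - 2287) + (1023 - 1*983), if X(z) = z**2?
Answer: -222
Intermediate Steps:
(X(o) - 2287) + (1023 - 1*983) = (45**2 - 2287) + (1023 - 1*983) = (2025 - 2287) + (1023 - 983) = -262 + 40 = -222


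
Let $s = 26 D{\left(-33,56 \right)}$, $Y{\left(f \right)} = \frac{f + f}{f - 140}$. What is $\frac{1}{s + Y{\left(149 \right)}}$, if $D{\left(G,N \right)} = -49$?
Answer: $- \frac{9}{11168} \approx -0.00080587$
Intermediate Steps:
$Y{\left(f \right)} = \frac{2 f}{-140 + f}$
$s = -1274$ ($s = 26 \left(-49\right) = -1274$)
$\frac{1}{s + Y{\left(149 \right)}} = \frac{1}{-1274 + 2 \cdot 149 \frac{1}{-140 + 149}} = \frac{1}{-1274 + 2 \cdot 149 \cdot \frac{1}{9}} = \frac{1}{-1274 + \frac{298}{9}} = \frac{1}{- \frac{11168}{9}} = - \frac{9}{11168}$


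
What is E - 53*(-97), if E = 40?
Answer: 5181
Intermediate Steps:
E - 53*(-97) = 40 - 53*(-97) = 40 + 5141 = 5181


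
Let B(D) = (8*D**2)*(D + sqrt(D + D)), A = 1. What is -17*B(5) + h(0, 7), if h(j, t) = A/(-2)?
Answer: -34001/2 - 3400*sqrt(10) ≈ -27752.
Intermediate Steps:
h(j, t) = -1/2 (h(j, t) = 1/(-2) = 1*(-1/2) = -1/2)
B(D) = 8*D**2*(D + sqrt(2)*sqrt(D)) (B(D) = (8*D**2)*(D + sqrt(2*D)) = (8*D**2)*(D + sqrt(2)*sqrt(D)) = 8*D**2*(D + sqrt(2)*sqrt(D)))
-17*B(5) + h(0, 7) = -17*(8*5**3 + 8*sqrt(2)*5**(5/2)) - 1/2 = -17*(8*125 + 8*sqrt(2)*(25*sqrt(5))) - 1/2 = -17*(1000 + 200*sqrt(10)) - 1/2 = (-17000 - 3400*sqrt(10)) - 1/2 = -34001/2 - 3400*sqrt(10)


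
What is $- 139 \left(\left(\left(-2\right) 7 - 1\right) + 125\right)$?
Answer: $-15290$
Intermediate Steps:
$- 139 \left(\left(\left(-2\right) 7 - 1\right) + 125\right) = - 139 \left(\left(-14 - 1\right) + 125\right) = - 139 \left(-15 + 125\right) = \left(-139\right) 110 = -15290$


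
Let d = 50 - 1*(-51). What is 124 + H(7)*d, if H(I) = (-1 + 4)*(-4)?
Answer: -1088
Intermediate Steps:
d = 101 (d = 50 + 51 = 101)
H(I) = -12 (H(I) = 3*(-4) = -12)
124 + H(7)*d = 124 - 12*101 = 124 - 1212 = -1088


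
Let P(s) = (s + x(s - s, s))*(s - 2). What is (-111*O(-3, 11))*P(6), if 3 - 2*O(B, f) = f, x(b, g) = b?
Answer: 10656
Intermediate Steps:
O(B, f) = 3/2 - f/2
P(s) = s*(-2 + s) (P(s) = (s + (s - s))*(s - 2) = (s + 0)*(-2 + s) = s*(-2 + s))
(-111*O(-3, 11))*P(6) = (-111*(3/2 - 1/2*11))*(6*(-2 + 6)) = (-111*(3/2 - 11/2))*(6*4) = -111*(-4)*24 = 444*24 = 10656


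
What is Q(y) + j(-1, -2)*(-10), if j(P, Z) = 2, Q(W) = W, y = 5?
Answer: -15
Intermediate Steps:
Q(y) + j(-1, -2)*(-10) = 5 + 2*(-10) = 5 - 20 = -15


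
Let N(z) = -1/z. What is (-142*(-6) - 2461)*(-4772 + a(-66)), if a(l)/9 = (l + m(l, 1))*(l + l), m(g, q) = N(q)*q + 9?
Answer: -103188388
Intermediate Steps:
m(g, q) = 8 (m(g, q) = (-1/q)*q + 9 = -1 + 9 = 8)
a(l) = 18*l*(8 + l) (a(l) = 9*((l + 8)*(l + l)) = 9*((8 + l)*(2*l)) = 9*(2*l*(8 + l)) = 18*l*(8 + l))
(-142*(-6) - 2461)*(-4772 + a(-66)) = (-142*(-6) - 2461)*(-4772 + 18*(-66)*(8 - 66)) = (852 - 2461)*(-4772 + 18*(-66)*(-58)) = -1609*(-4772 + 68904) = -1609*64132 = -103188388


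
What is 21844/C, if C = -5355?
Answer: -21844/5355 ≈ -4.0792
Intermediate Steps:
21844/C = 21844/(-5355) = 21844*(-1/5355) = -21844/5355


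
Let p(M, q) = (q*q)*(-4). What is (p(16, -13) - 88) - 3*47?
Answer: -905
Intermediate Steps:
p(M, q) = -4*q² (p(M, q) = q²*(-4) = -4*q²)
(p(16, -13) - 88) - 3*47 = (-4*(-13)² - 88) - 3*47 = (-4*169 - 88) - 141 = (-676 - 88) - 141 = -764 - 141 = -905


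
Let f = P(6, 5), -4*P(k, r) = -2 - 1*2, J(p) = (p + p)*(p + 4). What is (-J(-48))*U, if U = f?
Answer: -4224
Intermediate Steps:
J(p) = 2*p*(4 + p) (J(p) = (2*p)*(4 + p) = 2*p*(4 + p))
P(k, r) = 1 (P(k, r) = -(-2 - 1*2)/4 = -(-2 - 2)/4 = -¼*(-4) = 1)
f = 1
U = 1
(-J(-48))*U = -2*(-48)*(4 - 48)*1 = -2*(-48)*(-44)*1 = -1*4224*1 = -4224*1 = -4224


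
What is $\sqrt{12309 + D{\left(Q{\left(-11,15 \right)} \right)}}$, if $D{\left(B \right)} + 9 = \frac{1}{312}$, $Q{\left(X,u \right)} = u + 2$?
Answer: $\frac{\sqrt{299332878}}{156} \approx 110.91$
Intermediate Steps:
$Q{\left(X,u \right)} = 2 + u$
$D{\left(B \right)} = - \frac{2807}{312}$ ($D{\left(B \right)} = -9 + \frac{1}{312} = - \frac{2807}{312}$)
$\sqrt{12309 + D{\left(Q{\left(-11,15 \right)} \right)}} = \sqrt{12309 - \frac{2807}{312}} = \sqrt{\frac{3837601}{312}} = \frac{\sqrt{299332878}}{156}$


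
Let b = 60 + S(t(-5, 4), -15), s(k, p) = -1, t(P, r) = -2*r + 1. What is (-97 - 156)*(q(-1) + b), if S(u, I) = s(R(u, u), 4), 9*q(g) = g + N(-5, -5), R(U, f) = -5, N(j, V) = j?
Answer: -44275/3 ≈ -14758.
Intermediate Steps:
t(P, r) = 1 - 2*r
q(g) = -5/9 + g/9 (q(g) = (g - 5)/9 = (-5 + g)/9 = -5/9 + g/9)
S(u, I) = -1
b = 59 (b = 60 - 1 = 59)
(-97 - 156)*(q(-1) + b) = (-97 - 156)*((-5/9 + (⅑)*(-1)) + 59) = -253*((-5/9 - ⅑) + 59) = -253*(-⅔ + 59) = -253*175/3 = -44275/3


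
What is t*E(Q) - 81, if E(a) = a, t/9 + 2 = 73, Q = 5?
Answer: 3114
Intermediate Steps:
t = 639 (t = -18 + 9*73 = -18 + 657 = 639)
t*E(Q) - 81 = 639*5 - 81 = 3195 - 81 = 3114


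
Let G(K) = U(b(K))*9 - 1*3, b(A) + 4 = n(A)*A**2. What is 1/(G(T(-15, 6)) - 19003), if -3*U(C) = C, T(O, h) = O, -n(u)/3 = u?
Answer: -1/49369 ≈ -2.0256e-5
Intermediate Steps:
n(u) = -3*u
b(A) = -4 - 3*A**3 (b(A) = -4 + (-3*A)*A**2 = -4 - 3*A**3)
U(C) = -C/3
G(K) = 9 + 9*K**3 (G(K) = -(-4 - 3*K**3)/3*9 - 1*3 = (4/3 + K**3)*9 - 3 = (12 + 9*K**3) - 3 = 9 + 9*K**3)
1/(G(T(-15, 6)) - 19003) = 1/((9 + 9*(-15)**3) - 19003) = 1/((9 + 9*(-3375)) - 19003) = 1/((9 - 30375) - 19003) = 1/(-30366 - 19003) = 1/(-49369) = -1/49369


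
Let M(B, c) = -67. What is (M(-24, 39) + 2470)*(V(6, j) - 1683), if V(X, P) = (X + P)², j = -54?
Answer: 1492263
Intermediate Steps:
V(X, P) = (P + X)²
(M(-24, 39) + 2470)*(V(6, j) - 1683) = (-67 + 2470)*((-54 + 6)² - 1683) = 2403*((-48)² - 1683) = 2403*(2304 - 1683) = 2403*621 = 1492263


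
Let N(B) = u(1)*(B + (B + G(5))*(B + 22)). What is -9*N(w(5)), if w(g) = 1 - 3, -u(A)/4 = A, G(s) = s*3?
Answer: 9288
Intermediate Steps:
G(s) = 3*s
u(A) = -4*A
w(g) = -2
N(B) = -4*B - 4*(15 + B)*(22 + B) (N(B) = (-4*1)*(B + (B + 3*5)*(B + 22)) = -4*(B + (B + 15)*(22 + B)) = -4*(B + (15 + B)*(22 + B)) = -4*B - 4*(15 + B)*(22 + B))
-9*N(w(5)) = -9*(-1320 - 152*(-2) - 4*(-2)²) = -9*(-1320 + 304 - 4*4) = -9*(-1320 + 304 - 16) = -9*(-1032) = 9288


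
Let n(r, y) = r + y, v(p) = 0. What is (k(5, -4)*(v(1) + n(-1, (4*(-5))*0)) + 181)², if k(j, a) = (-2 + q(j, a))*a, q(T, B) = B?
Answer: 24649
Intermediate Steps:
k(j, a) = a*(-2 + a) (k(j, a) = (-2 + a)*a = a*(-2 + a))
(k(5, -4)*(v(1) + n(-1, (4*(-5))*0)) + 181)² = ((-4*(-2 - 4))*(0 + (-1 + (4*(-5))*0)) + 181)² = ((-4*(-6))*(0 + (-1 - 20*0)) + 181)² = (24*(0 + (-1 + 0)) + 181)² = (24*(0 - 1) + 181)² = (24*(-1) + 181)² = (-24 + 181)² = 157² = 24649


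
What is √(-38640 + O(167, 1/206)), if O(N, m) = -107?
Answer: I*√38747 ≈ 196.84*I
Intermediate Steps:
√(-38640 + O(167, 1/206)) = √(-38640 - 107) = √(-38747) = I*√38747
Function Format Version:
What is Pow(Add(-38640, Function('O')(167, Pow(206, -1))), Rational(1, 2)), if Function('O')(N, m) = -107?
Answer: Mul(I, Pow(38747, Rational(1, 2))) ≈ Mul(196.84, I)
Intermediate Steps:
Pow(Add(-38640, Function('O')(167, Pow(206, -1))), Rational(1, 2)) = Pow(Add(-38640, -107), Rational(1, 2)) = Pow(-38747, Rational(1, 2)) = Mul(I, Pow(38747, Rational(1, 2)))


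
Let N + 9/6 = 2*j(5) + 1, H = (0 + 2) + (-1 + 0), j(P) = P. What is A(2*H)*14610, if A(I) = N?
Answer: 138795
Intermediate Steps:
H = 1 (H = 2 - 1 = 1)
N = 19/2 (N = -3/2 + (2*5 + 1) = -3/2 + (10 + 1) = -3/2 + 11 = 19/2 ≈ 9.5000)
A(I) = 19/2
A(2*H)*14610 = (19/2)*14610 = 138795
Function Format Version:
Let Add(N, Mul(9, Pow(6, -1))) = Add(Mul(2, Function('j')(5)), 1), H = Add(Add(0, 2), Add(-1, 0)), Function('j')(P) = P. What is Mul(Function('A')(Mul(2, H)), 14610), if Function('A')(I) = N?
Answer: 138795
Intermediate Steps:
H = 1 (H = Add(2, -1) = 1)
N = Rational(19, 2) (N = Add(Rational(-3, 2), Add(Mul(2, 5), 1)) = Add(Rational(-3, 2), Add(10, 1)) = Add(Rational(-3, 2), 11) = Rational(19, 2) ≈ 9.5000)
Function('A')(I) = Rational(19, 2)
Mul(Function('A')(Mul(2, H)), 14610) = Mul(Rational(19, 2), 14610) = 138795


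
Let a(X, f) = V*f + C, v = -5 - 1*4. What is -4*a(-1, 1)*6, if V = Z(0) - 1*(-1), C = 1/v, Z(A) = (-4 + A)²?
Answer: -1216/3 ≈ -405.33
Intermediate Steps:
v = -9 (v = -5 - 4 = -9)
C = -⅑ (C = 1/(-9) = -⅑ ≈ -0.11111)
V = 17 (V = (-4 + 0)² - 1*(-1) = (-4)² + 1 = 16 + 1 = 17)
a(X, f) = -⅑ + 17*f (a(X, f) = 17*f - ⅑ = -⅑ + 17*f)
-4*a(-1, 1)*6 = -4*(-⅑ + 17*1)*6 = -4*(-⅑ + 17)*6 = -4*152/9*6 = -608/9*6 = -1216/3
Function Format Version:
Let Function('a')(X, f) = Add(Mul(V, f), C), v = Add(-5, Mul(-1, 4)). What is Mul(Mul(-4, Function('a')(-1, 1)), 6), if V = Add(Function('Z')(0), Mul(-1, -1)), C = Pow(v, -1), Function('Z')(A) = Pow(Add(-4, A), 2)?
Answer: Rational(-1216, 3) ≈ -405.33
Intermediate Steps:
v = -9 (v = Add(-5, -4) = -9)
C = Rational(-1, 9) (C = Pow(-9, -1) = Rational(-1, 9) ≈ -0.11111)
V = 17 (V = Add(Pow(Add(-4, 0), 2), Mul(-1, -1)) = Add(Pow(-4, 2), 1) = Add(16, 1) = 17)
Function('a')(X, f) = Add(Rational(-1, 9), Mul(17, f)) (Function('a')(X, f) = Add(Mul(17, f), Rational(-1, 9)) = Add(Rational(-1, 9), Mul(17, f)))
Mul(Mul(-4, Function('a')(-1, 1)), 6) = Mul(Mul(-4, Add(Rational(-1, 9), Mul(17, 1))), 6) = Mul(Mul(-4, Add(Rational(-1, 9), 17)), 6) = Mul(Mul(-4, Rational(152, 9)), 6) = Mul(Rational(-608, 9), 6) = Rational(-1216, 3)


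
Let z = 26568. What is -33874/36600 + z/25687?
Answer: 51133681/470072100 ≈ 0.10878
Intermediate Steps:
-33874/36600 + z/25687 = -33874/36600 + 26568/25687 = -33874*1/36600 + 26568*(1/25687) = -16937/18300 + 26568/25687 = 51133681/470072100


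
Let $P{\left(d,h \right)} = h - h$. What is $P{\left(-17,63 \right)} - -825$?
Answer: $825$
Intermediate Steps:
$P{\left(d,h \right)} = 0$
$P{\left(-17,63 \right)} - -825 = 0 - -825 = 0 + 825 = 825$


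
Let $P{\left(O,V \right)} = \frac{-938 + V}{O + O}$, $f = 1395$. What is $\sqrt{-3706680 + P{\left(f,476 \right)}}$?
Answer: $\frac{i \sqrt{801476918805}}{465} \approx 1925.3 i$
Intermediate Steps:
$P{\left(O,V \right)} = \frac{-938 + V}{2 O}$
$\sqrt{-3706680 + P{\left(f,476 \right)}} = \sqrt{-3706680 + \frac{-938 + 476}{2 \cdot 1395}} = \sqrt{-3706680 + \frac{1}{2} \cdot \frac{1}{1395} \left(-462\right)} = \sqrt{-3706680 - \frac{77}{465}} = \sqrt{- \frac{1723606277}{465}} = \frac{i \sqrt{801476918805}}{465}$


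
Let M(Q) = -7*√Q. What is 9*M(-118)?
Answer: -63*I*√118 ≈ -684.36*I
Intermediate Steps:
9*M(-118) = 9*(-7*I*√118) = -63*I*√118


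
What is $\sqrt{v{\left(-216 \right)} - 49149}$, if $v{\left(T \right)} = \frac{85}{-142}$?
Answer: $\frac{i \sqrt{991052506}}{142} \approx 221.7 i$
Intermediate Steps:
$v{\left(T \right)} = - \frac{85}{142}$ ($v{\left(T \right)} = 85 \left(- \frac{1}{142}\right) = - \frac{85}{142}$)
$\sqrt{v{\left(-216 \right)} - 49149} = \sqrt{- \frac{85}{142} - 49149} = \sqrt{- \frac{6979243}{142}} = \frac{i \sqrt{991052506}}{142}$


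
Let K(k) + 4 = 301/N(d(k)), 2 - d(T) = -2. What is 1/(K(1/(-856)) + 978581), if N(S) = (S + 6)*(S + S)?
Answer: 80/78286461 ≈ 1.0219e-6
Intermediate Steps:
d(T) = 4 (d(T) = 2 - 1*(-2) = 2 + 2 = 4)
N(S) = 2*S*(6 + S) (N(S) = (6 + S)*(2*S) = 2*S*(6 + S))
K(k) = -19/80 (K(k) = -4 + 301/((2*4*(6 + 4))) = -4 + 301/((2*4*10)) = -4 + 301/80 = -19/80)
1/(K(1/(-856)) + 978581) = 1/(-19/80 + 978581) = 1/(78286461/80) = 80/78286461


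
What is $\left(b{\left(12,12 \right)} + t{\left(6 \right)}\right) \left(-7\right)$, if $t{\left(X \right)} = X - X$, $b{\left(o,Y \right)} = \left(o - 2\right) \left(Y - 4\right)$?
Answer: $-560$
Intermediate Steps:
$b{\left(o,Y \right)} = \left(-4 + Y\right) \left(-2 + o\right)$ ($b{\left(o,Y \right)} = \left(-2 + o\right) \left(-4 + Y\right) = \left(-4 + Y\right) \left(-2 + o\right)$)
$t{\left(X \right)} = 0$
$\left(b{\left(12,12 \right)} + t{\left(6 \right)}\right) \left(-7\right) = \left(\left(8 - 48 - 24 + 12 \cdot 12\right) + 0\right) \left(-7\right) = \left(\left(8 - 48 - 24 + 144\right) + 0\right) \left(-7\right) = \left(80 + 0\right) \left(-7\right) = 80 \left(-7\right) = -560$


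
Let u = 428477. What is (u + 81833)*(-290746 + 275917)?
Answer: -7567386990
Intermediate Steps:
(u + 81833)*(-290746 + 275917) = (428477 + 81833)*(-290746 + 275917) = 510310*(-14829) = -7567386990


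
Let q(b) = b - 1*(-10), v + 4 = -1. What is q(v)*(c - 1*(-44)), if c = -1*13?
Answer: 155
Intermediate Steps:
v = -5 (v = -4 - 1 = -5)
c = -13
q(b) = 10 + b (q(b) = b + 10 = 10 + b)
q(v)*(c - 1*(-44)) = (10 - 5)*(-13 - 1*(-44)) = 5*(-13 + 44) = 5*31 = 155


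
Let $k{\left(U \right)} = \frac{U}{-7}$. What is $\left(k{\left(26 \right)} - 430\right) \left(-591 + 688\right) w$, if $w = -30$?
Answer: $\frac{8834760}{7} \approx 1.2621 \cdot 10^{6}$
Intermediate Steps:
$k{\left(U \right)} = - \frac{U}{7}$ ($k{\left(U \right)} = U \left(- \frac{1}{7}\right) = - \frac{U}{7}$)
$\left(k{\left(26 \right)} - 430\right) \left(-591 + 688\right) w = \left(\left(- \frac{1}{7}\right) 26 - 430\right) \left(-591 + 688\right) \left(-30\right) = \left(- \frac{26}{7} - 430\right) 97 \left(-30\right) = \left(- \frac{3036}{7}\right) 97 \left(-30\right) = \left(- \frac{294492}{7}\right) \left(-30\right) = \frac{8834760}{7}$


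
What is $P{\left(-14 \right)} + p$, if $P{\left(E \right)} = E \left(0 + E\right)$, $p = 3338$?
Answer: $3534$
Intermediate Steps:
$P{\left(E \right)} = E^{2}$ ($P{\left(E \right)} = E E = E^{2}$)
$P{\left(-14 \right)} + p = \left(-14\right)^{2} + 3338 = 196 + 3338 = 3534$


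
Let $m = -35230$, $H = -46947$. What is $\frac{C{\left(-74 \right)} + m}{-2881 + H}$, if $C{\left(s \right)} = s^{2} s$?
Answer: $\frac{220227}{24914} \approx 8.8395$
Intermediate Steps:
$C{\left(s \right)} = s^{3}$
$\frac{C{\left(-74 \right)} + m}{-2881 + H} = \frac{\left(-74\right)^{3} - 35230}{-2881 - 46947} = \frac{-405224 - 35230}{-49828} = \left(-440454\right) \left(- \frac{1}{49828}\right) = \frac{220227}{24914}$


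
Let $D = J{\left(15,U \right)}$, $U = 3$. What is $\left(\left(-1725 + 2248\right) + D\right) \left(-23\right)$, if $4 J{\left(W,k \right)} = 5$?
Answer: $- \frac{48231}{4} \approx -12058.0$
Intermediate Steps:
$J{\left(W,k \right)} = \frac{5}{4}$ ($J{\left(W,k \right)} = \frac{1}{4} \cdot 5 = \frac{5}{4}$)
$D = \frac{5}{4} \approx 1.25$
$\left(\left(-1725 + 2248\right) + D\right) \left(-23\right) = \left(\left(-1725 + 2248\right) + \frac{5}{4}\right) \left(-23\right) = \left(523 + \frac{5}{4}\right) \left(-23\right) = \frac{2097}{4} \left(-23\right) = - \frac{48231}{4}$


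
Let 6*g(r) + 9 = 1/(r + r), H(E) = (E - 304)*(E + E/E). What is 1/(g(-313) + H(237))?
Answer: -3756/59898811 ≈ -6.2706e-5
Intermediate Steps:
H(E) = (1 + E)*(-304 + E) (H(E) = (-304 + E)*(E + 1) = (-304 + E)*(1 + E) = (1 + E)*(-304 + E))
g(r) = -3/2 + 1/(12*r) (g(r) = -3/2 + 1/(6*(r + r)) = -3/2 + 1/(6*((2*r))) = -3/2 + (1/(2*r))/6 = -3/2 + 1/(12*r))
1/(g(-313) + H(237)) = 1/((1/12)*(1 - 18*(-313))/(-313) + (-304 + 237² - 303*237)) = 1/((1/12)*(-1/313)*(1 + 5634) + (-304 + 56169 - 71811)) = 1/((1/12)*(-1/313)*5635 - 15946) = 1/(-5635/3756 - 15946) = 1/(-59898811/3756) = -3756/59898811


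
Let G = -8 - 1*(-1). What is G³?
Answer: -343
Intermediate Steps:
G = -7 (G = -8 + 1 = -7)
G³ = (-7)³ = -343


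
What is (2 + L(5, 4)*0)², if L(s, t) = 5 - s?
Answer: 4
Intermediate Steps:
(2 + L(5, 4)*0)² = (2 + (5 - 1*5)*0)² = (2 + (5 - 5)*0)² = (2 + 0*0)² = (2 + 0)² = 2² = 4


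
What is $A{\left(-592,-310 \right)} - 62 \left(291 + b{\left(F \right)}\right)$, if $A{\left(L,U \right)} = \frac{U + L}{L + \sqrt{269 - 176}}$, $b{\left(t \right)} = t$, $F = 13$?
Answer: $- \frac{6603258624}{350371} + \frac{902 \sqrt{93}}{350371} \approx -18846.0$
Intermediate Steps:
$A{\left(L,U \right)} = \frac{L + U}{L + \sqrt{93}}$
$A{\left(-592,-310 \right)} - 62 \left(291 + b{\left(F \right)}\right) = \frac{-592 - 310}{-592 + \sqrt{93}} - 62 \left(291 + 13\right) = \frac{1}{-592 + \sqrt{93}} \left(-902\right) - 62 \cdot 304 = - \frac{902}{-592 + \sqrt{93}} - 18848 = -18848 - \frac{902}{-592 + \sqrt{93}}$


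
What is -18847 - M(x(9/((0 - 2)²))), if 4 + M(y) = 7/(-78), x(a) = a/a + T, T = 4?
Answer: -1469747/78 ≈ -18843.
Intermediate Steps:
x(a) = 5 (x(a) = a/a + 4 = 1 + 4 = 5)
M(y) = -319/78 (M(y) = -4 + 7/(-78) = -4 + 7*(-1/78) = -4 - 7/78 = -319/78)
-18847 - M(x(9/((0 - 2)²))) = -18847 - 1*(-319/78) = -18847 + 319/78 = -1469747/78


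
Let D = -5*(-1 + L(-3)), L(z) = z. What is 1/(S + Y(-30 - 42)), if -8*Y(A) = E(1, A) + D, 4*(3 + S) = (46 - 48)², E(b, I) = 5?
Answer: -8/41 ≈ -0.19512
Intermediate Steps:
D = 20 (D = -5*(-1 - 3) = -5*(-4) = 20)
S = -2 (S = -3 + (46 - 48)²/4 = -3 + (¼)*(-2)² = -3 + (¼)*4 = -3 + 1 = -2)
Y(A) = -25/8 (Y(A) = -(5 + 20)/8 = -⅛*25 = -25/8)
1/(S + Y(-30 - 42)) = 1/(-2 - 25/8) = 1/(-41/8) = -8/41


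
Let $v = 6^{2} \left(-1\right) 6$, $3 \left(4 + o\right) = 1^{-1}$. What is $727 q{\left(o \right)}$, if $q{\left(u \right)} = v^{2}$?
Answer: $33918912$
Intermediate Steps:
$o = - \frac{11}{3}$ ($o = -4 + \frac{1}{3 \cdot 1} = -4 + \frac{1}{3} \cdot 1 = -4 + \frac{1}{3} = - \frac{11}{3} \approx -3.6667$)
$v = -216$ ($v = 36 \left(-1\right) 6 = \left(-36\right) 6 = -216$)
$q{\left(u \right)} = 46656$ ($q{\left(u \right)} = \left(-216\right)^{2} = 46656$)
$727 q{\left(o \right)} = 727 \cdot 46656 = 33918912$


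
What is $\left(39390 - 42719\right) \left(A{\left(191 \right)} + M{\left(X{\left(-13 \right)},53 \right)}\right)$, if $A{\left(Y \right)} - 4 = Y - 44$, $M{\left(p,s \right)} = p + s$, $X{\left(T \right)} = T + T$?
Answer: $-592562$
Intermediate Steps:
$X{\left(T \right)} = 2 T$
$A{\left(Y \right)} = -40 + Y$ ($A{\left(Y \right)} = 4 + \left(Y - 44\right) = 4 + \left(-44 + Y\right) = -40 + Y$)
$\left(39390 - 42719\right) \left(A{\left(191 \right)} + M{\left(X{\left(-13 \right)},53 \right)}\right) = \left(39390 - 42719\right) \left(\left(-40 + 191\right) + \left(2 \left(-13\right) + 53\right)\right) = - 3329 \left(151 + \left(-26 + 53\right)\right) = - 3329 \left(151 + 27\right) = \left(-3329\right) 178 = -592562$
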